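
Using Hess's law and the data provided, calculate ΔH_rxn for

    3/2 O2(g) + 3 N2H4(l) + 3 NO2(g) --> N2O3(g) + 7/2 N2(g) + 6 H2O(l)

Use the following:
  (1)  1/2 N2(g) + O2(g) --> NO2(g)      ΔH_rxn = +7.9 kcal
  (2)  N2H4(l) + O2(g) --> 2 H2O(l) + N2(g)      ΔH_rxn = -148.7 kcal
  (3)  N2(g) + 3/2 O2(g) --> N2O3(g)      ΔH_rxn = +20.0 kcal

ΔH_rxn = -449.8 kcal

(1) reversed and × 3 (reverse to put NO2(g) on the reactant side; ×3 to match 3 NO2(g) in the target): (-3)·(+7.9) = -23.7 kcal
(2) × 3 (×3 to match 3 N2H4(l) in the target): (3)·(-148.7) = -446.1 kcal
(3) as written (N2O3(g) already on the product side): +20.0 kcal
Since enthalpy is a state function, ΔH_rxn = (-3)·(+7.9) + (3)·(-148.7) + (1)·(+20.0) = -449.8 kcal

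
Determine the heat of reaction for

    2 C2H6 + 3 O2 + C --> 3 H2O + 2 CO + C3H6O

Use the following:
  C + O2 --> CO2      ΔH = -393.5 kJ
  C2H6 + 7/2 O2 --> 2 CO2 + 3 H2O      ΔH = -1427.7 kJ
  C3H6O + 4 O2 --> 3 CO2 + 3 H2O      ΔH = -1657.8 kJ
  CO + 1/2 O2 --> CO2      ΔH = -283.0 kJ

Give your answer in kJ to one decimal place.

ΔH = -1025.1 kJ

equation 1 as written: -393.5 kJ
equation 2 × 2: (2)·(-1427.7) = -2855.4 kJ
equation 3 reversed: +1657.8 kJ
equation 4 reversed and × 2: (-2)·(-283.0) = +566.0 kJ
ΔH = (1)·(-393.5) + (2)·(-1427.7) + (-1)·(-1657.8) + (-2)·(-283.0) = -1025.1 kJ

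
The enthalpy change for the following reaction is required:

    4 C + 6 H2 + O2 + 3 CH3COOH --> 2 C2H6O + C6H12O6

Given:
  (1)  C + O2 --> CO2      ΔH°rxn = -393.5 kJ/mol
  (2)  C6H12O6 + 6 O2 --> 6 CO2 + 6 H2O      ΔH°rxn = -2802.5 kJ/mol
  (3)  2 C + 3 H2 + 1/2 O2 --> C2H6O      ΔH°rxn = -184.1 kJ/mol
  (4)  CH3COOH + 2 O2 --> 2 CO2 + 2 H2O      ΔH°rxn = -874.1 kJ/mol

ΔH°rxn = -188.0 kJ/mol

(1): not needed.
(2) reversed: +2802.5 kJ/mol
(3) × 2: (2)·(-184.1) = -368.2 kJ/mol
(4) × 3: (3)·(-874.1) = -2622.3 kJ/mol
Since enthalpy is a state function, ΔH°rxn = (+2802.5) + (-368.2) + (-2622.3) = -188.0 kJ/mol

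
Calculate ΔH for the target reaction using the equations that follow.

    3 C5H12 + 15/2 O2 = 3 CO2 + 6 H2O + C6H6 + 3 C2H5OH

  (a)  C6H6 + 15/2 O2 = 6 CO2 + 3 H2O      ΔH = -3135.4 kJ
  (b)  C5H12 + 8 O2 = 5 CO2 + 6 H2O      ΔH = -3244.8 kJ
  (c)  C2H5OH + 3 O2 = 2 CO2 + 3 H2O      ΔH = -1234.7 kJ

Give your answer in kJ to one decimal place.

ΔH = -2894.9 kJ

(a) reversed: +3135.4 kJ
(b) × 3: (3)·(-3244.8) = -9734.4 kJ
(c) reversed and × 3: (-3)·(-1234.7) = +3704.1 kJ
ΔH = (+3135.4) + (-9734.4) + (+3704.1) = -2894.9 kJ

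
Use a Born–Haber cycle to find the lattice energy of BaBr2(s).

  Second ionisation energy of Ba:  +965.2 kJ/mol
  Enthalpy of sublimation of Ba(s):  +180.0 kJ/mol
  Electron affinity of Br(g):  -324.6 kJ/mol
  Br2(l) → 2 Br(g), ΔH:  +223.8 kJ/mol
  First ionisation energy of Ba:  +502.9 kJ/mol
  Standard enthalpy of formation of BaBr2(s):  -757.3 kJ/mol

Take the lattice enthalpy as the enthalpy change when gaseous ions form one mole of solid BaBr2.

U = -1980.0 kJ/mol

ΔHf° = 1·ΔHsub + 1·(ΣIE) + 1·D(Br2) + 2·EA + U
-757.3 = 1·(+180.0) + 1·(+1468.1) + 1·(+223.8) + 2·(-324.6) + U
U = -757.3 − (+1222.7) = -1980.0 kJ/mol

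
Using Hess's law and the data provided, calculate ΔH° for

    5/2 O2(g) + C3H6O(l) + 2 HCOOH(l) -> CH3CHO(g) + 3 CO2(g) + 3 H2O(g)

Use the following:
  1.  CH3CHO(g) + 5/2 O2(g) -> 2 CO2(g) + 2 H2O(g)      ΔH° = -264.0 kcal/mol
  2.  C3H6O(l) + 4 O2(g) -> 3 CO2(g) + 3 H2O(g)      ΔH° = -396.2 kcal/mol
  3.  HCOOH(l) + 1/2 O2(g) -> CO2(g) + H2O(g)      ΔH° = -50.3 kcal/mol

eq. 1 reversed (reverse to put CH3CHO(g) on the product side): +264.0 kcal/mol
eq. 2 as written (C3H6O(l) already on the reactant side): -396.2 kcal/mol
eq. 3 × 2 (scale by 2 for the 2 HCOOH(l)): (2)·(-50.3) = -100.6 kcal/mol
By Hess's law, ΔH° = (-1)·(-264.0) + (1)·(-396.2) + (2)·(-50.3) = -232.8 kcal/mol

ΔH° = -232.8 kcal/mol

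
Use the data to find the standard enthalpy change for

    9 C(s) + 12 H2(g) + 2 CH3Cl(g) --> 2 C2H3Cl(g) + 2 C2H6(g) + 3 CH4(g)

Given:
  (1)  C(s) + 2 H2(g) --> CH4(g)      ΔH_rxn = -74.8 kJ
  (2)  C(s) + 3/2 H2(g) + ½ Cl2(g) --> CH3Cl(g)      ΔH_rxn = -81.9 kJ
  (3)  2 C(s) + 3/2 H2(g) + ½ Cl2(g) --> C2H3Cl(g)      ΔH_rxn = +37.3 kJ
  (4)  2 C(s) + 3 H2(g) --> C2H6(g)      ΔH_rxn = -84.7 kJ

ΔH_rxn = -155.4 kJ

(1) × 3 (×3 to match 3 CH4(g) in the target): (3)·(-74.8) = -224.4 kJ
(2) reversed and × 2 (reverse to put CH3Cl(g) on the reactant side; scale by 2 for the 2 CH3Cl(g)): (-2)·(-81.9) = +163.8 kJ
(3) × 2 (×2 to match 2 C2H3Cl(g) in the target): (2)·(+37.3) = +74.6 kJ
(4) × 2 (×2 to match 2 C2H6(g) in the target): (2)·(-84.7) = -169.4 kJ
Combining the equations, ΔH_rxn = (3)·(-74.8) + (-2)·(-81.9) + (2)·(+37.3) + (2)·(-84.7) = -155.4 kJ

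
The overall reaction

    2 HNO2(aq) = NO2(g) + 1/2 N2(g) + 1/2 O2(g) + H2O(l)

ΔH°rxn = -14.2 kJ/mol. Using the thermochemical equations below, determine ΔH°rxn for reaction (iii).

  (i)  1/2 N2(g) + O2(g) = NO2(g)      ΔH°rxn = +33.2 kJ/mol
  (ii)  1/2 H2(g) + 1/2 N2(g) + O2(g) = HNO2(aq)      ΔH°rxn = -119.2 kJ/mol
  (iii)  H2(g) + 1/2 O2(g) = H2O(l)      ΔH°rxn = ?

ΔH°rxn = -285.8 kJ/mol

(i) as written: +33.2 kJ/mol
(ii) reversed and × 2: (-2)·(-119.2) = +238.4 kJ/mol
(iii) as written: contributes x
-14.2 = (+33.2) + (+238.4) + x
x = (-14.2 − (+271.6)) / (1) = -285.8 kJ/mol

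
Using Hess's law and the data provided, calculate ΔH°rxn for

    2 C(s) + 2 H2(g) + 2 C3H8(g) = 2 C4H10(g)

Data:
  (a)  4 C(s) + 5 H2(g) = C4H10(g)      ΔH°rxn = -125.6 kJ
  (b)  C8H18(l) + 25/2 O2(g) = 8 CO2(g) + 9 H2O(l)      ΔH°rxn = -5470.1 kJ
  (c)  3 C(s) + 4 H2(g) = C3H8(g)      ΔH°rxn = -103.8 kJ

ΔH°rxn = -43.6 kJ

(a) × 2: (2)·(-125.6) = -251.2 kJ
(b): not needed.
(c) reversed and × 2: (-2)·(-103.8) = +207.6 kJ
ΔH°rxn = (-251.2) + (+207.6) = -43.6 kJ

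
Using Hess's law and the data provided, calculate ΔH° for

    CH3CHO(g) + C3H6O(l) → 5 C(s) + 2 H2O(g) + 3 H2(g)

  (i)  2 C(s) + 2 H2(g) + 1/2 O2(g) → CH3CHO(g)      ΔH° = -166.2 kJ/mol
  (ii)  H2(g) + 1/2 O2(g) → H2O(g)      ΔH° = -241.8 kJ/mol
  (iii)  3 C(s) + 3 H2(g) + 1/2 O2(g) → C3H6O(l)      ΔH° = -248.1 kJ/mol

(i) reversed (reverse to put CH3CHO(g) on the reactant side): +166.2 kJ/mol
(ii) × 2 (×2 to match 2 H2O(g) in the target): (2)·(-241.8) = -483.6 kJ/mol
(iii) reversed (C3H6O(l) must end up as a reactant): +248.1 kJ/mol
By Hess's law, ΔH° = (+166.2) + (-483.6) + (+248.1) = -69.3 kJ/mol

ΔH° = -69.3 kJ/mol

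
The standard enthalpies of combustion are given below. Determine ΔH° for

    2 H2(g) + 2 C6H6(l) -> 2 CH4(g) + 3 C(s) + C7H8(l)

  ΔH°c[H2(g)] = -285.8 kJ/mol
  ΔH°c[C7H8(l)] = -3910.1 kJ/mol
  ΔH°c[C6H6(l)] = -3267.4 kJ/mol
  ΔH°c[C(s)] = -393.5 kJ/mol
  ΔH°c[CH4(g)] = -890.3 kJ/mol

ΔH° = -235.2 kJ/mol

With combustion enthalpies, reactants minus products:
= [2·(-285.8) + 2·(-3267.4)] − [2·(-890.3) + 3·(-393.5) + 1·(-3910.1)]
= -235.2 kJ/mol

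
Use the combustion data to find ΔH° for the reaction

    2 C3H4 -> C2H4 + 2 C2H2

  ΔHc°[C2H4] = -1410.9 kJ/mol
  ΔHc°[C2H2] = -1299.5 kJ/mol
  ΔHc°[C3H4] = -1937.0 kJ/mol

Using ΔH = Σ nΔHc°(reactants) − Σ nΔHc°(products):
= [2·(-1937.0)] − [1·(-1410.9) + 2·(-1299.5)]
= 135.9 kJ/mol

ΔH° = 135.9 kJ/mol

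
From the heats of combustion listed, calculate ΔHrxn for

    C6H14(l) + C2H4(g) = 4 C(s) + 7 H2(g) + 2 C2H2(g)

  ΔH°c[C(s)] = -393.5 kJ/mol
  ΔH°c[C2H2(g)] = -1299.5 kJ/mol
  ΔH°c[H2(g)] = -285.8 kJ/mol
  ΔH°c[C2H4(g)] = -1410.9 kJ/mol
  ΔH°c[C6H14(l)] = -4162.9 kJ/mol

ΔHrxn = 599.8 kJ/mol

Using ΔH = Σ nΔHc°(reactants) − Σ nΔHc°(products):
= [1·(-4162.9) + 1·(-1410.9)] − [4·(-393.5) + 7·(-285.8) + 2·(-1299.5)]
= 599.8 kJ/mol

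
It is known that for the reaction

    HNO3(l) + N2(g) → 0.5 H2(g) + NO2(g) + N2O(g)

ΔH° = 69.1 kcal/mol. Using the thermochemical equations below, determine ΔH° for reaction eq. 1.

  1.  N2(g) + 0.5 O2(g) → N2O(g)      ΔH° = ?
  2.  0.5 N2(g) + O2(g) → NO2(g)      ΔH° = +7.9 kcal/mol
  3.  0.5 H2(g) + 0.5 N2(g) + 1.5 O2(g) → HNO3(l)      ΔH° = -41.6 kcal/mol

eq. 1 as written: contributes x
eq. 2 as written: +7.9 kcal/mol
eq. 3 reversed: +41.6 kcal/mol
+69.1 = (+7.9) + (+41.6) + x
x = (+69.1 − (+49.5)) / (1) = 19.6 kcal/mol

ΔH° = 19.6 kcal/mol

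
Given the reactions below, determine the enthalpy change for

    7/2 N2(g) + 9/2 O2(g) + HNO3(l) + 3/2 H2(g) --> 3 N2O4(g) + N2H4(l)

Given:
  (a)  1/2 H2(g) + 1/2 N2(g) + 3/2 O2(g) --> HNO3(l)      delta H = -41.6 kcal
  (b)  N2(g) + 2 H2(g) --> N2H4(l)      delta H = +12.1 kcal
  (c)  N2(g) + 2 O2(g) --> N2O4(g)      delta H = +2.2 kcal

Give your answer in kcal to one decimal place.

delta H = 60.3 kcal

(a) reversed: +41.6 kcal
(b) as written: +12.1 kcal
(c) × 3: (3)·(+2.2) = +6.6 kcal
Combining the equations, delta H = (-1)·(-41.6) + (1)·(+12.1) + (3)·(+2.2) = 60.3 kcal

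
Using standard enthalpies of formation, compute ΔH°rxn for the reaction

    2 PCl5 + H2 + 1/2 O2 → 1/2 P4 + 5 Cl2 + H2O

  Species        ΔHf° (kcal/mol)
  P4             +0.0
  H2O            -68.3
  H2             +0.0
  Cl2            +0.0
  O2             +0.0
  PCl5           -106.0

Products: 1/2·(+0.0) + 5·(+0.0) + 1·(-68.3) = -68.3
Reactants: 2·(-106.0) + 1·(+0.0) + 1/2·(+0.0) = -212.0
ΔH°rxn = (-68.3) − (-212.0) = 143.7 kcal/mol

ΔH°rxn = 143.7 kcal/mol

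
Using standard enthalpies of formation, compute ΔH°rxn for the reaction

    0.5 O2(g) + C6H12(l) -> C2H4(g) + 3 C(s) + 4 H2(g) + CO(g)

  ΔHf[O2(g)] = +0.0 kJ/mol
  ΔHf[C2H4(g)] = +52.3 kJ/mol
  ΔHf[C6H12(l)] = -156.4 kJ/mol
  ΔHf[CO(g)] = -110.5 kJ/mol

ΔH°rxn = Σ nΔHf°(products) − Σ nΔHf°(reactants).
Products: 1·(+52.3) + 3·(+0.0) + 4·(+0.0) + 1·(-110.5) = -58.2
Reactants: 1/2·(+0.0) + 1·(-156.4) = -156.4
ΔH°rxn = (-58.2) − (-156.4) = 98.2 kJ/mol

ΔH°rxn = 98.2 kJ/mol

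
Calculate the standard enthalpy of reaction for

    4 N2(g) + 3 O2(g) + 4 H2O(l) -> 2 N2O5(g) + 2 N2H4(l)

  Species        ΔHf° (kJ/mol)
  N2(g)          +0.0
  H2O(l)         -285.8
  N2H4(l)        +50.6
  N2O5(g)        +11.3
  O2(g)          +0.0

ΔH_rxn = 1267.0 kJ/mol

ΔH°rxn = Σ nΔHf°(products) − Σ nΔHf°(reactants).
Products: 2·(+11.3) + 2·(+50.6) = +123.8
Reactants: 4·(+0.0) + 3·(+0.0) + 4·(-285.8) = -1143.2
ΔH_rxn = (+123.8) − (-1143.2) = 1267.0 kJ/mol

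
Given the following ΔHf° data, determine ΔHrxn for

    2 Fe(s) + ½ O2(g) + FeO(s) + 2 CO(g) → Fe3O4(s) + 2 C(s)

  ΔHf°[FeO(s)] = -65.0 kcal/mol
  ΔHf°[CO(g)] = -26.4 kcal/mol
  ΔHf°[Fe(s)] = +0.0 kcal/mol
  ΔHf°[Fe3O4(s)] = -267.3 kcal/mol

ΔHrxn = -149.5 kcal/mol

Products: 1·(-267.3) + 2·(+0.0) = -267.3
Reactants: 2·(+0.0) + 1/2·(+0.0) + 1·(-65.0) + 2·(-26.4) = -117.8
ΔHrxn = (-267.3) − (-117.8) = -149.5 kcal/mol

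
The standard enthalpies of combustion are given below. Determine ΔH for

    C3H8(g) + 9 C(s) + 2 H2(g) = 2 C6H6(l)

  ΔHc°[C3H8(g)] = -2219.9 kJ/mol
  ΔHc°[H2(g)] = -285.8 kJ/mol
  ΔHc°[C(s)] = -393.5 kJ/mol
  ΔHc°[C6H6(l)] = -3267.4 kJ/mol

With combustion enthalpies, reactants minus products:
= [1·(-2219.9) + 9·(-393.5) + 2·(-285.8)] − [2·(-3267.4)]
= 201.8 kJ/mol

ΔH = 201.8 kJ/mol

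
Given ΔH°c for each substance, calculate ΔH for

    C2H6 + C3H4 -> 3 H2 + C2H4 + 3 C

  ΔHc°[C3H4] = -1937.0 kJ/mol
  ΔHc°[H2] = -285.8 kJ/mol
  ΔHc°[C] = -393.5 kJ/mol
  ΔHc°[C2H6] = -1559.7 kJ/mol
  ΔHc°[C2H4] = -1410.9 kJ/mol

Using ΔH = Σ nΔHc°(reactants) − Σ nΔHc°(products):
= [1·(-1559.7) + 1·(-1937.0)] − [3·(-285.8) + 1·(-1410.9) + 3·(-393.5)]
= -47.9 kJ/mol

ΔH = -47.9 kJ/mol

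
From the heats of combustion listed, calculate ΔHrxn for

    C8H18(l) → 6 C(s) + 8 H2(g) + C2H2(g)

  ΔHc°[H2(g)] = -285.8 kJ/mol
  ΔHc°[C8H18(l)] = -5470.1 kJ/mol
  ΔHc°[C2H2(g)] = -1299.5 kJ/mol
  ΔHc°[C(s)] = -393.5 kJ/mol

Using ΔH = Σ nΔHc°(reactants) − Σ nΔHc°(products):
= [1·(-5470.1)] − [6·(-393.5) + 8·(-285.8) + 1·(-1299.5)]
= 476.8 kJ/mol

ΔHrxn = 476.8 kJ/mol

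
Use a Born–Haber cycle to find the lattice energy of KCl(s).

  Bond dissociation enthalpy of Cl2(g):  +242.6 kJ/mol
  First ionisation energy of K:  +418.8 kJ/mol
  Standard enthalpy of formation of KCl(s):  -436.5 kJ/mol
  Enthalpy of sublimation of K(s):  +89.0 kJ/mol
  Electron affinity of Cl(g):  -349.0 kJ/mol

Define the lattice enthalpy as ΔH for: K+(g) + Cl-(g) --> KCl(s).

U = -716.6 kJ/mol

ΔHf° = 1·ΔHsub + 1·(ΣIE) + 1/2·D(Cl2) + 1·EA + U
-436.5 = 1·(+89.0) + 1·(+418.8) + 1/2·(+242.6) + 1·(-349.0) + U
U = -436.5 − (+280.1) = -716.6 kJ/mol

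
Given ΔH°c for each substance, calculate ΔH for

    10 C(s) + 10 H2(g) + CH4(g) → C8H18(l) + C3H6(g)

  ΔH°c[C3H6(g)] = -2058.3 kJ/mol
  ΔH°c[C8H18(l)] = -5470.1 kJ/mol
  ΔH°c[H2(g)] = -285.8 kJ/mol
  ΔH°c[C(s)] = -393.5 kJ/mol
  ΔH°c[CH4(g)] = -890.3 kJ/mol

Using ΔH = Σ nΔHc°(reactants) − Σ nΔHc°(products):
= [10·(-393.5) + 10·(-285.8) + 1·(-890.3)] − [1·(-5470.1) + 1·(-2058.3)]
= -154.9 kJ/mol

ΔH = -154.9 kJ/mol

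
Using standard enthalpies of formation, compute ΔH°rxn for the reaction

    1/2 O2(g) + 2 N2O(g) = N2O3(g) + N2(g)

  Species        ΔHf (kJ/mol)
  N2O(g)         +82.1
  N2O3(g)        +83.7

ΔH°rxn = -80.5 kJ/mol

Products: 1·(+83.7) + 1·(+0.0) = +83.7
Reactants: 1/2·(+0.0) + 2·(+82.1) = +164.2
ΔH°rxn = (+83.7) − (+164.2) = -80.5 kJ/mol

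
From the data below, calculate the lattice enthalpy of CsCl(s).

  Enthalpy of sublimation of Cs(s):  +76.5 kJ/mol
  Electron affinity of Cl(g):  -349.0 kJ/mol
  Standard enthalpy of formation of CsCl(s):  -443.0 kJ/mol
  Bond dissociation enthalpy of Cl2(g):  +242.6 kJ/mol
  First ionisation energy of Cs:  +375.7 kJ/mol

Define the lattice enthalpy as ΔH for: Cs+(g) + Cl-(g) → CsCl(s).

ΔHf° = 1·ΔHsub + 1·(ΣIE) + 1/2·D(Cl2) + 1·EA + U
-443.0 = 1·(+76.5) + 1·(+375.7) + 1/2·(+242.6) + 1·(-349.0) + U
U = -443.0 − (+224.5) = -667.5 kJ/mol

U = -667.5 kJ/mol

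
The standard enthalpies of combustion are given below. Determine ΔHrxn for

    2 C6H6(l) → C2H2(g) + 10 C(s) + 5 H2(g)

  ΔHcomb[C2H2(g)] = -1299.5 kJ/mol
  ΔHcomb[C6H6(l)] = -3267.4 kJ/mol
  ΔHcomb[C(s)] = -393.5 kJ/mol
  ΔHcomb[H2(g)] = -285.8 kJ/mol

Using ΔH = Σ nΔHc°(reactants) − Σ nΔHc°(products):
= [2·(-3267.4)] − [1·(-1299.5) + 10·(-393.5) + 5·(-285.8)]
= 128.7 kJ/mol

ΔHrxn = 128.7 kJ/mol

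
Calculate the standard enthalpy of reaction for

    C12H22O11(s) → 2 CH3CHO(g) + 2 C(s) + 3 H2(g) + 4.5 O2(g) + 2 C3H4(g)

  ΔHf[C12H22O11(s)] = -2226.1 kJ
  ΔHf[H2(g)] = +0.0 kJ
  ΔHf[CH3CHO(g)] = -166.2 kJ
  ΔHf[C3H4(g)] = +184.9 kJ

ΔHrxn = 2263.5 kJ

Products: 2·(-166.2) + 2·(+0.0) + 3·(+0.0) + 9/2·(+0.0) + 2·(+184.9) = +37.4
Reactants: 1·(-2226.1) = -2226.1
ΔHrxn = (+37.4) − (-2226.1) = 2263.5 kJ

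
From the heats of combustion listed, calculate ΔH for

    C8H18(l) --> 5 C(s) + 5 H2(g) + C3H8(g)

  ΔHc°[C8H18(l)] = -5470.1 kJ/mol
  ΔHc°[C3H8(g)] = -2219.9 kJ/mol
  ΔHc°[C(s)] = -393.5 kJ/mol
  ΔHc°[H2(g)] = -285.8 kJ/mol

ΔH = 146.3 kJ/mol

Using ΔH = Σ nΔHc°(reactants) − Σ nΔHc°(products):
= [1·(-5470.1)] − [5·(-393.5) + 5·(-285.8) + 1·(-2219.9)]
= 146.3 kJ/mol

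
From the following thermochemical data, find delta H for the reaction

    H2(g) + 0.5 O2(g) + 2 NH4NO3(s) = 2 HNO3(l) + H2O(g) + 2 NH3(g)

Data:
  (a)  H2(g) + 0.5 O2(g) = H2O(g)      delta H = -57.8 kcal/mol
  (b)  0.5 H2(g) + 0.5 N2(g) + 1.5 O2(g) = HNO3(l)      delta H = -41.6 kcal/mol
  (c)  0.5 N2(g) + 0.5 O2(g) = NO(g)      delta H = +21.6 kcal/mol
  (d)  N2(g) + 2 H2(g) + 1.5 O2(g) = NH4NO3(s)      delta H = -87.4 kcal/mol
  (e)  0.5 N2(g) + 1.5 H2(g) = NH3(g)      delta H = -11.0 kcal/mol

(a) as written (H2O(g) already on the product side): -57.8 kcal/mol
(b) × 2 (×2 to match 2 HNO3(l) in the target): (2)·(-41.6) = -83.2 kcal/mol
(c): not needed (NO(g) appears nowhere else).
(d) reversed and × 2 (reverse to put NH4NO3(s) on the reactant side; ×2 to match 2 NH4NO3(s) in the target): (-2)·(-87.4) = +174.8 kcal/mol
(e) × 2 (×2 to match 2 NH3(g) in the target): (2)·(-11.0) = -22.0 kcal/mol
delta H = (1)·(-57.8) + (2)·(-41.6) + (-2)·(-87.4) + (2)·(-11.0) = 11.8 kcal/mol

delta H = 11.8 kcal/mol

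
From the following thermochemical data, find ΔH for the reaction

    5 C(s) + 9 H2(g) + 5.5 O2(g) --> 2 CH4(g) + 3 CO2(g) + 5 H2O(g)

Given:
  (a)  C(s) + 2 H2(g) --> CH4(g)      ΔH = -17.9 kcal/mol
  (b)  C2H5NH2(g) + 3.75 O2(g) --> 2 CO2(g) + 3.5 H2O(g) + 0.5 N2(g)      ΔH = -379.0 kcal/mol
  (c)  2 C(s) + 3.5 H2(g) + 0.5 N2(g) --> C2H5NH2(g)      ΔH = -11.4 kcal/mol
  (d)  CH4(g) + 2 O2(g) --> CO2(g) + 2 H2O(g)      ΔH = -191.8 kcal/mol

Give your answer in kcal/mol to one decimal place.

(a) as written: -17.9 kcal/mol
(b) × 2: (2)·(-379.0) = -758.0 kcal/mol
(c) × 2: (2)·(-11.4) = -22.8 kcal/mol
(d) reversed: +191.8 kcal/mol
ΔH = (1)·(-17.9) + (2)·(-379.0) + (2)·(-11.4) + (-1)·(-191.8) = -606.9 kcal/mol

ΔH = -606.9 kcal/mol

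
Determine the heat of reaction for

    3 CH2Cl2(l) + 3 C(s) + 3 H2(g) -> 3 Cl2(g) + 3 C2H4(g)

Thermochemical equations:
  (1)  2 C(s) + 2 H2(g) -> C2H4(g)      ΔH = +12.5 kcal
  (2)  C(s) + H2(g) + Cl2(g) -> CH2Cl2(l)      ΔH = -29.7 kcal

(1) × 3 (scale by 3 for the 3 C2H4(g)): (3)·(+12.5) = +37.5 kcal
(2) reversed and × 3 (CH2Cl2(l) must end up as a reactant; ×3 to match 3 CH2Cl2(l) in the target): (-3)·(-29.7) = +89.1 kcal
ΔH = (+37.5) + (+89.1) = 126.6 kcal

ΔH = 126.6 kcal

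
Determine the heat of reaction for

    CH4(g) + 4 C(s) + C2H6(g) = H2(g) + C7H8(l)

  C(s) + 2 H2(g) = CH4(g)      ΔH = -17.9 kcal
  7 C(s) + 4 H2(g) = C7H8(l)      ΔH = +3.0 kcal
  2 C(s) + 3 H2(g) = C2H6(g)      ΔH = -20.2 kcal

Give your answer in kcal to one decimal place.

ΔH = 41.1 kcal

equation 1 reversed (CH4(g) must end up as a reactant): +17.9 kcal
equation 2 as written (C7H8(l) already on the product side): +3.0 kcal
equation 3 reversed (reverse to put C2H6(g) on the reactant side): +20.2 kcal
ΔH = (-1)·(-17.9) + (1)·(+3.0) + (-1)·(-20.2) = 41.1 kcal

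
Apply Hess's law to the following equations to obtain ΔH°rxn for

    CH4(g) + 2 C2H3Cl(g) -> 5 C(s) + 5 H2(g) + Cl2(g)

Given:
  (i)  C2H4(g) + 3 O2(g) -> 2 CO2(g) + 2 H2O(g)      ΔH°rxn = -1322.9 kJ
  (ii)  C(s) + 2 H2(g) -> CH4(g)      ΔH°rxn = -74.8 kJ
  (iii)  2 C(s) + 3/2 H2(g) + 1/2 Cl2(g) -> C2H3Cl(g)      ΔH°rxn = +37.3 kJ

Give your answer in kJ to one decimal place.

(i): not needed (C2H4(g) appears nowhere else).
(ii) reversed (reverse to put CH4(g) on the reactant side): +74.8 kJ
(iii) reversed and × 2 (reverse to put C2H3Cl(g) on the reactant side; ×2 to match 2 C2H3Cl(g) in the target): (-2)·(+37.3) = -74.6 kJ
Since enthalpy is a state function, ΔH°rxn = (-1)·(-74.8) + (-2)·(+37.3) = 0.2 kJ

ΔH°rxn = 0.2 kJ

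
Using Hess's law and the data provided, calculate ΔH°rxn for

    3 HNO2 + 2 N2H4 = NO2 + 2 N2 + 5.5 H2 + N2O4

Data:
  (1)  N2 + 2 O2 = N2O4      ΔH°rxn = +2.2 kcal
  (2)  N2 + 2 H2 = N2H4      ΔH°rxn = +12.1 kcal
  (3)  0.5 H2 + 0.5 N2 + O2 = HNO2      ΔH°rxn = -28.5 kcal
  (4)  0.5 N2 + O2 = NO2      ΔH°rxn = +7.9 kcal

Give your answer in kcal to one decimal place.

(1) as written: +2.2 kcal
(2) reversed and × 2: (-2)·(+12.1) = -24.2 kcal
(3) reversed and × 3: (-3)·(-28.5) = +85.5 kcal
(4) as written: +7.9 kcal
ΔH°rxn = (1)·(+2.2) + (-2)·(+12.1) + (-3)·(-28.5) + (1)·(+7.9) = 71.4 kcal

ΔH°rxn = 71.4 kcal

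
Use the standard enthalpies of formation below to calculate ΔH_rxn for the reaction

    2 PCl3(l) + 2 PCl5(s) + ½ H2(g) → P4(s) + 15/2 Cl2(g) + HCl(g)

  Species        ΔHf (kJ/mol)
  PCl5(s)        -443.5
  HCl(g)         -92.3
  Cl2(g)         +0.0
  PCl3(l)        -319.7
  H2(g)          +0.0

Products: 1·(+0.0) + 15/2·(+0.0) + 1·(-92.3) = -92.3
Reactants: 2·(-319.7) + 2·(-443.5) + 1/2·(+0.0) = -1526.4
ΔH_rxn = (-92.3) − (-1526.4) = 1434.1 kJ/mol

ΔH_rxn = 1434.1 kJ/mol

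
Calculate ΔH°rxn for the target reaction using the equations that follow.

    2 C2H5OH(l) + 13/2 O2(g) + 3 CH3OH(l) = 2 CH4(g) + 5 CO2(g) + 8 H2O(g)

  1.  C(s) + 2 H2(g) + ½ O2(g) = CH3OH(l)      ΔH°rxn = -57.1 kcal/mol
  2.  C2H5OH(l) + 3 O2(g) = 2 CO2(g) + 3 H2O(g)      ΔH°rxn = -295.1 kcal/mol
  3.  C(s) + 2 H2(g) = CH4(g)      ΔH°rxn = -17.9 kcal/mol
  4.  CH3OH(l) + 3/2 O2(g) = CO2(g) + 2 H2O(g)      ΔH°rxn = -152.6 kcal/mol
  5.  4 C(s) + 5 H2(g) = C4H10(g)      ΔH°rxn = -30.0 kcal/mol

eq. 1 reversed and × 2: (-2)·(-57.1) = +114.2 kcal/mol
eq. 2 × 2 (×2 to match 2 C2H5OH(l) in the target): (2)·(-295.1) = -590.2 kcal/mol
eq. 3 × 2 (scale by 2 for the 2 CH4(g)): (2)·(-17.9) = -35.8 kcal/mol
eq. 4 as written: -152.6 kcal/mol
eq. 5: not needed (C4H10(g) appears nowhere else).
Summing the manipulated equations, ΔH°rxn = (+114.2) + (-590.2) + (-35.8) + (-152.6) = -664.4 kcal/mol

ΔH°rxn = -664.4 kcal/mol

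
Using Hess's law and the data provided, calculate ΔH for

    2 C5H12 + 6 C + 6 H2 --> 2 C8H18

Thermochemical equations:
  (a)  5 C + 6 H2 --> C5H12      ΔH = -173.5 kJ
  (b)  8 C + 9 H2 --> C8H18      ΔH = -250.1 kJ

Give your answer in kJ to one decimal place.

ΔH = -153.2 kJ

(a) reversed and × 2 (reverse to put C5H12 on the reactant side; scale by 2 for the 2 C5H12): (-2)·(-173.5) = +347.0 kJ
(b) × 2 (×2 to match 2 C8H18 in the target): (2)·(-250.1) = -500.2 kJ
Since enthalpy is a state function, ΔH = (-2)·(-173.5) + (2)·(-250.1) = -153.2 kJ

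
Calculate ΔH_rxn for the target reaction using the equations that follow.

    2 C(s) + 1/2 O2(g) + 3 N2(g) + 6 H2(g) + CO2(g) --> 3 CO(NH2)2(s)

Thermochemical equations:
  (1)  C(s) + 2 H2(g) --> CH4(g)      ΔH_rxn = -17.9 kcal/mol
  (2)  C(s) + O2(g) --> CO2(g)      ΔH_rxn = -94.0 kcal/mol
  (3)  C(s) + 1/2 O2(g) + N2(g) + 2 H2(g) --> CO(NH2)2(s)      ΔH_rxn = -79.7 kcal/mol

ΔH_rxn = -145.1 kcal/mol

(1): not needed (CH4(g) appears nowhere else).
(2) reversed (reverse to put CO2(g) on the reactant side): +94.0 kcal/mol
(3) × 3 (scale by 3 for the 3 CO(NH2)2(s)): (3)·(-79.7) = -239.1 kcal/mol
ΔH_rxn = (-1)·(-94.0) + (3)·(-79.7) = -145.1 kcal/mol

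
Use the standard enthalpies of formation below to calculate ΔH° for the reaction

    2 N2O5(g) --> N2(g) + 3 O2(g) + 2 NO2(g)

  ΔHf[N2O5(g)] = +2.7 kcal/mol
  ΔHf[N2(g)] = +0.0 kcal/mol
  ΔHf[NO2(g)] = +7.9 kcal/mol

ΔH°rxn = Σ nΔHf°(products) − Σ nΔHf°(reactants).
Products: 1·(+0.0) + 3·(+0.0) + 2·(+7.9) = +15.8
Reactants: 2·(+2.7) = +5.4
ΔH° = (+15.8) − (+5.4) = 10.4 kcal/mol

ΔH° = 10.4 kcal/mol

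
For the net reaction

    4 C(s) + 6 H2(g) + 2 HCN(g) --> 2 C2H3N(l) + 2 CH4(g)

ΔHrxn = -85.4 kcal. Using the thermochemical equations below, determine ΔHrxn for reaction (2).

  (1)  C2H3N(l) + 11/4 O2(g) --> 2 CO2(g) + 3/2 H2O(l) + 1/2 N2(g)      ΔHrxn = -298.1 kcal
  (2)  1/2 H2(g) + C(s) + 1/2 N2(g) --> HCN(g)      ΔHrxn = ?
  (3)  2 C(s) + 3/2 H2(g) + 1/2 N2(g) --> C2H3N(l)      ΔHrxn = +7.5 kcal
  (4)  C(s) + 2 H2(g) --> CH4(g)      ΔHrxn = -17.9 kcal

(1): not needed.
(2) reversed and × 2: contributes −2·x
(3) × 2: (2)·(+7.5) = +15.0 kcal
(4) × 2: (2)·(-17.9) = -35.8 kcal
-85.4 = (+15.0) + (-35.8) − 2·x
x = (-85.4 − (-20.8)) / (-2) = 32.3 kcal

ΔHrxn = 32.3 kcal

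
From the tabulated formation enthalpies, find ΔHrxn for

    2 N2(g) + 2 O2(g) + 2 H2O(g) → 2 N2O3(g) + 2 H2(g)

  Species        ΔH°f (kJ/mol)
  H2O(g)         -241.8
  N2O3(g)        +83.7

ΔHrxn = 651.0 kJ/mol

Products: 2·(+83.7) + 2·(+0.0) = +167.4
Reactants: 2·(+0.0) + 2·(+0.0) + 2·(-241.8) = -483.6
ΔHrxn = (+167.4) − (-483.6) = 651.0 kJ/mol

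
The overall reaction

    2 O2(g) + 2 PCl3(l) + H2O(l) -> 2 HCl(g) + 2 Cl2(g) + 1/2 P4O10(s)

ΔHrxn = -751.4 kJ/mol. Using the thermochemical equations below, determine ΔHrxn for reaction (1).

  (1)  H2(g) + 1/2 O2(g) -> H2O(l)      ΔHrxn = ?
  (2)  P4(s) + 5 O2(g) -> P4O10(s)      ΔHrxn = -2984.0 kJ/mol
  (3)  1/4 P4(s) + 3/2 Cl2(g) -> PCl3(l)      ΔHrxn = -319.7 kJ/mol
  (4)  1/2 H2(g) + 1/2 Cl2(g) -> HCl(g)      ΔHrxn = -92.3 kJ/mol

(1) reversed (reverse to put H2O(l) on the reactant side): contributes −x
(2) × 1/2 (scale by 1/2 for the 1/2 P4O10(s)): (1/2)·(-2984.0) = -1492.0 kJ/mol
(3) reversed and × 2 (reverse to put PCl3(l) on the reactant side; ×2 to match 2 PCl3(l) in the target): (-2)·(-319.7) = +639.4 kJ/mol
(4) × 2 (scale by 2 for the 2 HCl(g)): (2)·(-92.3) = -184.6 kJ/mol
-751.4 = (-1492.0) + (+639.4) + (-184.6) − x
x = (-751.4 − (-1037.2)) / (-1) = -285.8 kJ/mol

ΔHrxn = -285.8 kJ/mol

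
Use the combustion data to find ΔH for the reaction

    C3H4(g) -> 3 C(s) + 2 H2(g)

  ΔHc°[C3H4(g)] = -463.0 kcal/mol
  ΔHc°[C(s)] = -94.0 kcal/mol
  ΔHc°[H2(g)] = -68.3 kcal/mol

ΔH = -44.4 kcal/mol

With combustion enthalpies, reactants minus products:
= [1·(-463.0)] − [3·(-94.0) + 2·(-68.3)]
= -44.4 kcal/mol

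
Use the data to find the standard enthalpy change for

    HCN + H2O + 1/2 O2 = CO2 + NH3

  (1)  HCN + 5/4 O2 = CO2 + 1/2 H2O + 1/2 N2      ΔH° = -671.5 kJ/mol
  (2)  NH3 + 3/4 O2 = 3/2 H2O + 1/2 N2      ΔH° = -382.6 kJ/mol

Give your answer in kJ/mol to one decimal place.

(1) as written (HCN already on the reactant side): -671.5 kJ/mol
(2) reversed (NH3 must end up as a product): +382.6 kJ/mol
By Hess's law, ΔH° = (-671.5) + (+382.6) = -288.9 kJ/mol

ΔH° = -288.9 kJ/mol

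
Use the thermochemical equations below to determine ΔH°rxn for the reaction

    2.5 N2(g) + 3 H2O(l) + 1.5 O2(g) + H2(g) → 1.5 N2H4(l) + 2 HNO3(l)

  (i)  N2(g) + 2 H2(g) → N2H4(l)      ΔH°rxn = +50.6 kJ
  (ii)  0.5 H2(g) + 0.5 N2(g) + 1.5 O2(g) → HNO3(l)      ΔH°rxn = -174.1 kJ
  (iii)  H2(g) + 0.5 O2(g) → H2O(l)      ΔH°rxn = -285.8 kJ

(i) × 3/2: (3/2)·(+50.6) = +75.9 kJ
(ii) × 2: (2)·(-174.1) = -348.2 kJ
(iii) reversed and × 3: (-3)·(-285.8) = +857.4 kJ
ΔH°rxn = (3/2)·(+50.6) + (2)·(-174.1) + (-3)·(-285.8) = 585.1 kJ

ΔH°rxn = 585.1 kJ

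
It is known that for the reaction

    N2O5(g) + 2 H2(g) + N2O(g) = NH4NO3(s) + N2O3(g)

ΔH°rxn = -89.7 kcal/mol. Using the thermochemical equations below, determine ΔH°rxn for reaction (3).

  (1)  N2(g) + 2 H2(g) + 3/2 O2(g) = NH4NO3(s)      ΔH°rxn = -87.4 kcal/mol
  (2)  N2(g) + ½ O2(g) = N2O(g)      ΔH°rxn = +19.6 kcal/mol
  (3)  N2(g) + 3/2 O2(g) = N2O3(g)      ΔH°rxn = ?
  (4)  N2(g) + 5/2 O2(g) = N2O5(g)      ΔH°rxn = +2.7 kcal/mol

(1) as written: -87.4 kcal/mol
(2) reversed: -19.6 kcal/mol
(3) as written: contributes x
(4) reversed: -2.7 kcal/mol
-89.7 = (-87.4) + (-19.6) + (-2.7) + x
x = (-89.7 − (-109.7)) / (1) = 20.0 kcal/mol

ΔH°rxn = 20.0 kcal/mol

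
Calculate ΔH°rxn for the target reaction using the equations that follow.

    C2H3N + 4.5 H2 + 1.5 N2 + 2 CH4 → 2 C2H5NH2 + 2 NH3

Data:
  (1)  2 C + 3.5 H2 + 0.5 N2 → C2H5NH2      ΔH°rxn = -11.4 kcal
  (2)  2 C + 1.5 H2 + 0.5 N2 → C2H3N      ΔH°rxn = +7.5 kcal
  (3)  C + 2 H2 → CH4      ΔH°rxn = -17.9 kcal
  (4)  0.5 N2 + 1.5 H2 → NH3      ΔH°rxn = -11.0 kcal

ΔH°rxn = -16.5 kcal

(1) × 2 (×2 to match 2 C2H5NH2 in the target): (2)·(-11.4) = -22.8 kcal
(2) reversed (reverse to put C2H3N on the reactant side): -7.5 kcal
(3) reversed and × 2 (CH4 must end up as a reactant; scale by 2 for the 2 CH4): (-2)·(-17.9) = +35.8 kcal
(4) × 2 (scale by 2 for the 2 NH3): (2)·(-11.0) = -22.0 kcal
Summing the manipulated equations, ΔH°rxn = (-22.8) + (-7.5) + (+35.8) + (-22.0) = -16.5 kcal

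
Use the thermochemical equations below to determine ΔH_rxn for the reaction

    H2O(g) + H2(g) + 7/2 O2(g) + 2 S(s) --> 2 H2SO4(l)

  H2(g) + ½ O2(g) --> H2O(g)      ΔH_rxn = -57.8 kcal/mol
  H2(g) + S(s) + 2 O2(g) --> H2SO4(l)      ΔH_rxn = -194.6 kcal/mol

equation 1 reversed (H2O(g) must end up as a reactant): +57.8 kcal/mol
equation 2 × 2 (scale by 2 for the 2 H2SO4(l)): (2)·(-194.6) = -389.2 kcal/mol
By Hess's law, ΔH_rxn = (-1)·(-57.8) + (2)·(-194.6) = -331.4 kcal/mol

ΔH_rxn = -331.4 kcal/mol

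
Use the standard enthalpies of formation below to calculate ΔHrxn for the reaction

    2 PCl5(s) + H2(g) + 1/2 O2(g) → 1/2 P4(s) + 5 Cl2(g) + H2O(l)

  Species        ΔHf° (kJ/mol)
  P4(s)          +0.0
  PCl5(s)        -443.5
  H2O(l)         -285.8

Products: 1/2·(+0.0) + 5·(+0.0) + 1·(-285.8) = -285.8
Reactants: 2·(-443.5) + 1·(+0.0) + 1/2·(+0.0) = -887.0
ΔHrxn = (-285.8) − (-887.0) = 601.2 kJ/mol

ΔHrxn = 601.2 kJ/mol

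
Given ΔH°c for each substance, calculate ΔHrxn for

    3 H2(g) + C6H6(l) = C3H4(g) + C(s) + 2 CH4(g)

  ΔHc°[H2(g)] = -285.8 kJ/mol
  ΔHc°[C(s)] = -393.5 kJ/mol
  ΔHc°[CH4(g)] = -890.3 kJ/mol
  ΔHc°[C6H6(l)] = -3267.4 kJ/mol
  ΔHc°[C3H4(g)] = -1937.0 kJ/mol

ΔHrxn = -13.7 kJ/mol

With combustion enthalpies, reactants minus products:
= [3·(-285.8) + 1·(-3267.4)] − [1·(-1937.0) + 1·(-393.5) + 2·(-890.3)]
= -13.7 kJ/mol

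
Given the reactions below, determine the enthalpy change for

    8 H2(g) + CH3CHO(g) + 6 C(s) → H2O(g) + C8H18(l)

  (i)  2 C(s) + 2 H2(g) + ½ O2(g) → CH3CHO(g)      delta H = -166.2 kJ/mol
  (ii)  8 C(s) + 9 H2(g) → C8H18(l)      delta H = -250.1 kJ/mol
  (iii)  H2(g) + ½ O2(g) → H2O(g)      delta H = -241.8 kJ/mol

delta H = -325.7 kJ/mol

(i) reversed: +166.2 kJ/mol
(ii) as written: -250.1 kJ/mol
(iii) as written: -241.8 kJ/mol
delta H = (-1)·(-166.2) + (1)·(-250.1) + (1)·(-241.8) = -325.7 kJ/mol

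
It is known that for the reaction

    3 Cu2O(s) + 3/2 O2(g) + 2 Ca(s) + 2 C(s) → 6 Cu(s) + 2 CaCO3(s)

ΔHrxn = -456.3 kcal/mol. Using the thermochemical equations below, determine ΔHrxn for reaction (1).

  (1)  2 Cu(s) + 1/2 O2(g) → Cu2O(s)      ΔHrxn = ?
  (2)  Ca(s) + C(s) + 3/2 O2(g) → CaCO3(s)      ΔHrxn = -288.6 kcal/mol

ΔHrxn = -40.3 kcal/mol

(1) reversed and × 3: contributes −3·x
(2) × 2: (2)·(-288.6) = -577.2 kcal/mol
-456.3 = (-577.2) − 3·x
x = (-456.3 − (-577.2)) / (-3) = -40.3 kcal/mol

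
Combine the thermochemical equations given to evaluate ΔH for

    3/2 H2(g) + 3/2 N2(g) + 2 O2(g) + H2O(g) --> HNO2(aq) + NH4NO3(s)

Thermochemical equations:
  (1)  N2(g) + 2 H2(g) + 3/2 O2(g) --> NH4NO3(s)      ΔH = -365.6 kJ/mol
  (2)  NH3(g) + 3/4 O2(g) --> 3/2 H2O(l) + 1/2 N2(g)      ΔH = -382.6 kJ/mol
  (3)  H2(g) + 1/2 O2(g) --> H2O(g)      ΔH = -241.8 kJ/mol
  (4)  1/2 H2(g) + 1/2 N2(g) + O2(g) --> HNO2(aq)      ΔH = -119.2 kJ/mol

(1) as written (NH4NO3(s) already on the product side): -365.6 kJ/mol
(2): not needed (H2O(l) appears nowhere else).
(3) reversed (H2O(g) must end up as a reactant): +241.8 kJ/mol
(4) as written (HNO2(aq) already on the product side): -119.2 kJ/mol
By Hess's law, ΔH = (1)·(-365.6) + (-1)·(-241.8) + (1)·(-119.2) = -243.0 kJ/mol

ΔH = -243.0 kJ/mol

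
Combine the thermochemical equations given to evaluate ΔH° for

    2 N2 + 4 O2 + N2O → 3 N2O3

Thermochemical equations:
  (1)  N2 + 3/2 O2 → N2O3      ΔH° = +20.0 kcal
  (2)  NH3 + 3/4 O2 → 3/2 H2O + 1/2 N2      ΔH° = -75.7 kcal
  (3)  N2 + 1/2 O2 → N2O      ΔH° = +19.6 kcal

ΔH° = 40.4 kcal

(1) × 3 (scale by 3 for the 3 N2O3): (3)·(+20.0) = +60.0 kcal
(2): not needed (H2O appears nowhere else).
(3) reversed (reverse to put N2O on the reactant side): -19.6 kcal
Summing the manipulated equations, ΔH° = (+60.0) + (-19.6) = 40.4 kcal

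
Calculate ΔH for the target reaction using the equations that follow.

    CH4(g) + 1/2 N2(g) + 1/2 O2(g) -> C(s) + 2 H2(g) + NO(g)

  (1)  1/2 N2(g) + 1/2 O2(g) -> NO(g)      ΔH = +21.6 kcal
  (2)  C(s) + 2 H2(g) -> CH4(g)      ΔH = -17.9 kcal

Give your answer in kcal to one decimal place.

ΔH = 39.5 kcal

(1) as written: +21.6 kcal
(2) reversed: +17.9 kcal
Since enthalpy is a state function, ΔH = (1)·(+21.6) + (-1)·(-17.9) = 39.5 kcal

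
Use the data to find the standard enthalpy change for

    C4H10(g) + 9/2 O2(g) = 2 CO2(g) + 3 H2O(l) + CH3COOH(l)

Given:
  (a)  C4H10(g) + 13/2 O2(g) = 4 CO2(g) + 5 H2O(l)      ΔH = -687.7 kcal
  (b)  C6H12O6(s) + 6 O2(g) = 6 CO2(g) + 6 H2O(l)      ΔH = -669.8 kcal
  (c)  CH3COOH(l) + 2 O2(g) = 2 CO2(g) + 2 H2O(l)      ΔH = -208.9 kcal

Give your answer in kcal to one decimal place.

(a) as written: -687.7 kcal
(b): not needed.
(c) reversed: +208.9 kcal
Combining the equations, ΔH = (1)·(-687.7) + (-1)·(-208.9) = -478.8 kcal

ΔH = -478.8 kcal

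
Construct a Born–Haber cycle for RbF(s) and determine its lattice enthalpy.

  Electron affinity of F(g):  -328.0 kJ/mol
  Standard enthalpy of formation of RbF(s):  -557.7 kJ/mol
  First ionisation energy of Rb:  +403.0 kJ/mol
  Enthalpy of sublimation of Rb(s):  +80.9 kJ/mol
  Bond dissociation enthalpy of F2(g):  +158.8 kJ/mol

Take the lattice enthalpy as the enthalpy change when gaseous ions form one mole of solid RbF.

U = -793.0 kJ/mol

ΔHf° = 1·ΔHsub + 1·(ΣIE) + 1/2·D(F2) + 1·EA + U
-557.7 = 1·(+80.9) + 1·(+403.0) + 1/2·(+158.8) + 1·(-328.0) + U
U = -557.7 − (+235.3) = -793.0 kJ/mol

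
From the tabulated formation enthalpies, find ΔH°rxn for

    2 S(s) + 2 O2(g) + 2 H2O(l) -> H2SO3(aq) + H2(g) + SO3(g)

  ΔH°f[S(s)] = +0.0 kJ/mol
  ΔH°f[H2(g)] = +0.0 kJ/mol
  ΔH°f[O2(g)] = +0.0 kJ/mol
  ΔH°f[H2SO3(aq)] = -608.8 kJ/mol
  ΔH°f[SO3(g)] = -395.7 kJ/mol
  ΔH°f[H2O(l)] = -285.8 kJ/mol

Products: 1·(-608.8) + 1·(+0.0) + 1·(-395.7) = -1004.5
Reactants: 2·(+0.0) + 2·(+0.0) + 2·(-285.8) = -571.6
ΔH°rxn = (-1004.5) − (-571.6) = -432.9 kJ/mol

ΔH°rxn = -432.9 kJ/mol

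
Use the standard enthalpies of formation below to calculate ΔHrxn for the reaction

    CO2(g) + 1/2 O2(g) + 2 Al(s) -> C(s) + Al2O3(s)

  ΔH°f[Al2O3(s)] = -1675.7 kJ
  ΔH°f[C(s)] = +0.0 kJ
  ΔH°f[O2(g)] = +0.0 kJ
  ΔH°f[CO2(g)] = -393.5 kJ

ΔHrxn = -1282.2 kJ

Products: 1·(+0.0) + 1·(-1675.7) = -1675.7
Reactants: 1·(-393.5) + 1/2·(+0.0) + 2·(+0.0) = -393.5
ΔHrxn = (-1675.7) − (-393.5) = -1282.2 kJ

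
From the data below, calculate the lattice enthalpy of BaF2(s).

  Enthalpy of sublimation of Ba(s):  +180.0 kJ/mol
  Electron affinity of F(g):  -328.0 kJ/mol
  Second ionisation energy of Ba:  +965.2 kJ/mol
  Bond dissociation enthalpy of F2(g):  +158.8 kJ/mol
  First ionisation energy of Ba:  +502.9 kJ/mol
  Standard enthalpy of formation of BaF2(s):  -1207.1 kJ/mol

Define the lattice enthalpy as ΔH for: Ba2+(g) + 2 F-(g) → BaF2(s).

U = -2358.0 kJ/mol

ΔHf° = 1·ΔHsub + 1·(ΣIE) + 1·D(F2) + 2·EA + U
-1207.1 = 1·(+180.0) + 1·(+1468.1) + 1·(+158.8) + 2·(-328.0) + U
U = -1207.1 − (+1150.9) = -2358.0 kJ/mol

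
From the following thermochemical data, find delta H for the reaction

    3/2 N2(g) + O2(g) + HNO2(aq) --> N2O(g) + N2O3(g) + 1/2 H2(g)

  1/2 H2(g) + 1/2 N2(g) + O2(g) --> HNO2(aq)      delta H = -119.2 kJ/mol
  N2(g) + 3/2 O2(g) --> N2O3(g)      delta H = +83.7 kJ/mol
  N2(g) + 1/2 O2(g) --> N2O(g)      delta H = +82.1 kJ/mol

equation 1 reversed (reverse to put HNO2(aq) on the reactant side): +119.2 kJ/mol
equation 2 as written (N2O3(g) already on the product side): +83.7 kJ/mol
equation 3 as written (N2O(g) already on the product side): +82.1 kJ/mol
delta H = (+119.2) + (+83.7) + (+82.1) = 285.0 kJ/mol

delta H = 285.0 kJ/mol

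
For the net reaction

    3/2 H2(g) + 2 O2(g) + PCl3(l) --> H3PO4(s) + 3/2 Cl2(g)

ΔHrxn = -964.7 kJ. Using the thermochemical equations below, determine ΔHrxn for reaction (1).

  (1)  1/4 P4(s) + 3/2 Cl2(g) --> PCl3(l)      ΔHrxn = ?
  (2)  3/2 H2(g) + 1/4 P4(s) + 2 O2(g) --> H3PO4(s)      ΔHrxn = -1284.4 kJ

(1) reversed (reverse to put PCl3(l) on the reactant side): contributes −x
(2) as written (H3PO4(s) already on the product side): -1284.4 kJ
-964.7 = (-1284.4) − x
x = (-964.7 − (-1284.4)) / (-1) = -319.7 kJ

ΔHrxn = -319.7 kJ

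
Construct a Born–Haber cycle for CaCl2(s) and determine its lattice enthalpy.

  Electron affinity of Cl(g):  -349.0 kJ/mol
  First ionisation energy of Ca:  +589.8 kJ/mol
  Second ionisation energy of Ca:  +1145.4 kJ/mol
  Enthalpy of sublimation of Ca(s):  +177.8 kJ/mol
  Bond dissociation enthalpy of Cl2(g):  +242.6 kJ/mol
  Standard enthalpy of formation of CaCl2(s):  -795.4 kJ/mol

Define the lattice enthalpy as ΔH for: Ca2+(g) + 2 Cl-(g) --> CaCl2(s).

ΔHf° = 1·ΔHsub + 1·(ΣIE) + 1·D(Cl2) + 2·EA + U
-795.4 = 1·(+177.8) + 1·(+1735.2) + 1·(+242.6) + 2·(-349.0) + U
U = -795.4 − (+1457.6) = -2253.0 kJ/mol

U = -2253.0 kJ/mol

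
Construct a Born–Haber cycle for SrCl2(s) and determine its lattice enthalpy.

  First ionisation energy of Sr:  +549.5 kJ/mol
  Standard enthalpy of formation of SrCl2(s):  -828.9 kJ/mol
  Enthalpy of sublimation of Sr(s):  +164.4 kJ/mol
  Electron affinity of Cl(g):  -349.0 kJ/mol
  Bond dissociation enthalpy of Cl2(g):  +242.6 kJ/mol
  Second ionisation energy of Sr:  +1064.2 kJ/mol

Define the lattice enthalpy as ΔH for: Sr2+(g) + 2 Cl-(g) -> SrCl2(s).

U = -2151.6 kJ/mol

ΔHf° = 1·ΔHsub + 1·(ΣIE) + 1·D(Cl2) + 2·EA + U
-828.9 = 1·(+164.4) + 1·(+1613.7) + 1·(+242.6) + 2·(-349.0) + U
U = -828.9 − (+1322.7) = -2151.6 kJ/mol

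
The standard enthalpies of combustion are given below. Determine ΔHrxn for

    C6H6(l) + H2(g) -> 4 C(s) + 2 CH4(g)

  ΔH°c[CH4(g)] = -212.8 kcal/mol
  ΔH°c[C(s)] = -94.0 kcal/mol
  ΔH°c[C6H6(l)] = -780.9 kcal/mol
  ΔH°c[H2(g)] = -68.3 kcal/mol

With combustion enthalpies, reactants minus products:
= [1·(-780.9) + 1·(-68.3)] − [4·(-94.0) + 2·(-212.8)]
= -47.6 kcal/mol

ΔHrxn = -47.6 kcal/mol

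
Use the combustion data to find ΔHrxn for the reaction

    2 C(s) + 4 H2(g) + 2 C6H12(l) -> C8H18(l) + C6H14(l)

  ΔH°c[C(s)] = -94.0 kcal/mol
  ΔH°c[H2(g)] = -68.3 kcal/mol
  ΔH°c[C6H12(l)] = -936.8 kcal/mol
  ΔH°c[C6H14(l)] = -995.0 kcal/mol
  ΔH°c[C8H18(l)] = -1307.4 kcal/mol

With combustion enthalpies, reactants minus products:
= [2·(-94.0) + 4·(-68.3) + 2·(-936.8)] − [1·(-1307.4) + 1·(-995.0)]
= -32.4 kcal/mol

ΔHrxn = -32.4 kcal/mol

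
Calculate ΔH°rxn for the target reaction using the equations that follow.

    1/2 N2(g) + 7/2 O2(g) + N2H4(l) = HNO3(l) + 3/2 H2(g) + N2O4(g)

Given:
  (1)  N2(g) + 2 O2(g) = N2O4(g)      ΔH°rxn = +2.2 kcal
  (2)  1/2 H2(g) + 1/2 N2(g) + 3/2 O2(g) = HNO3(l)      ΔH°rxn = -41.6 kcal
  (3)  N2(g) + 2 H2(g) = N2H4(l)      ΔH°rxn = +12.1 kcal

ΔH°rxn = -51.5 kcal

(1) as written (N2O4(g) already on the product side): +2.2 kcal
(2) as written (HNO3(l) already on the product side): -41.6 kcal
(3) reversed (N2H4(l) must end up as a reactant): -12.1 kcal
By Hess's law, ΔH°rxn = (1)·(+2.2) + (1)·(-41.6) + (-1)·(+12.1) = -51.5 kcal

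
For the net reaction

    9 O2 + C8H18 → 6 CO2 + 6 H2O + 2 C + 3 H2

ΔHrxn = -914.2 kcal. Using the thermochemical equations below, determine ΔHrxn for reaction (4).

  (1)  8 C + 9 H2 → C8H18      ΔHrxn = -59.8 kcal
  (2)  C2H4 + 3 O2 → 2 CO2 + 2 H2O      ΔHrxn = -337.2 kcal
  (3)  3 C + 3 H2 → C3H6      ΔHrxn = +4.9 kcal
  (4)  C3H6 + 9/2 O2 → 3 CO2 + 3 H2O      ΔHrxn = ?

ΔHrxn = -491.9 kcal

(1) reversed (reverse to put C8H18 on the reactant side): +59.8 kcal
(2): not needed (C2H4 appears nowhere else).
(3) × 2: (2)·(+4.9) = +9.8 kcal
(4) × 2: contributes 2·x
-914.2 = (+59.8) + (+9.8) + 2·x
x = (-914.2 − (+69.6)) / (2) = -491.9 kcal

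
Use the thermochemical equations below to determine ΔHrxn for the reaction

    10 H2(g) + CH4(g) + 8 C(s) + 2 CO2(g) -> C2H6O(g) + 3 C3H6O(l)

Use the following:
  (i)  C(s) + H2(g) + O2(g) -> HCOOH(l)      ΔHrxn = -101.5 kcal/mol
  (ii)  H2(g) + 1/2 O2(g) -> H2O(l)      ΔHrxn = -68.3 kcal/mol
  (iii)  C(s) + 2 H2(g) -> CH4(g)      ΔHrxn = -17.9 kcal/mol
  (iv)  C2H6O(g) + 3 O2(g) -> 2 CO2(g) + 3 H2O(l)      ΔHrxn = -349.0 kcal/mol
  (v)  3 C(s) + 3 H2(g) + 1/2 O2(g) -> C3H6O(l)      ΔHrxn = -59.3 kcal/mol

(i): not needed (HCOOH(l) appears nowhere else).
(ii) × 3: (3)·(-68.3) = -204.9 kcal/mol
(iii) reversed (CH4(g) must end up as a reactant): +17.9 kcal/mol
(iv) reversed (reverse to put C2H6O(g) on the product side): +349.0 kcal/mol
(v) × 3 (scale by 3 for the 3 C3H6O(l)): (3)·(-59.3) = -177.9 kcal/mol
Since enthalpy is a state function, ΔHrxn = (3)·(-68.3) + (-1)·(-17.9) + (-1)·(-349.0) + (3)·(-59.3) = -15.9 kcal/mol

ΔHrxn = -15.9 kcal/mol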